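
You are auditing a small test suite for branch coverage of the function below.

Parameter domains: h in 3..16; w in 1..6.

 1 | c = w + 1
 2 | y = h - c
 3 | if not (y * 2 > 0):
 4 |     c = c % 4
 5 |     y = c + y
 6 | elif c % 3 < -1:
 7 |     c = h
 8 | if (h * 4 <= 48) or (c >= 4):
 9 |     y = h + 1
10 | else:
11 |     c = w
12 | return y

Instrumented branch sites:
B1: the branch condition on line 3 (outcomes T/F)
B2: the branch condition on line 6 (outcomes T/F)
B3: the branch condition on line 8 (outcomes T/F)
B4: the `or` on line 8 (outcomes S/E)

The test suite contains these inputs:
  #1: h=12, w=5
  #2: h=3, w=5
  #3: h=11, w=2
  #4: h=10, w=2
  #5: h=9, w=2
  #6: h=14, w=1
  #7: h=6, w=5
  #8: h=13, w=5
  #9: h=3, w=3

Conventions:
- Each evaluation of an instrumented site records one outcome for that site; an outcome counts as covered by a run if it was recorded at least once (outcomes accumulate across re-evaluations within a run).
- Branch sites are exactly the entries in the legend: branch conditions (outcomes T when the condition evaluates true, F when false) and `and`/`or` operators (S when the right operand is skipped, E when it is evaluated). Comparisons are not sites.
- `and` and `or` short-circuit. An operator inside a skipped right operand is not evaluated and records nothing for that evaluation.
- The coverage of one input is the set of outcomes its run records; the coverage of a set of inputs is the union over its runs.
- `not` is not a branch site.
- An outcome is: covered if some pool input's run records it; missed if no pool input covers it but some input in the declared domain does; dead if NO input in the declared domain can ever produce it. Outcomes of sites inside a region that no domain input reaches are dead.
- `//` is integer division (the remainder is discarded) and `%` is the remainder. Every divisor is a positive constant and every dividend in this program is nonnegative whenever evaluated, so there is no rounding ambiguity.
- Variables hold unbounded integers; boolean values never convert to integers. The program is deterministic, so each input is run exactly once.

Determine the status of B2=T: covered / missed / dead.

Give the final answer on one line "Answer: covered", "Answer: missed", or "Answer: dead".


no pool input records B2=T
checking all 84 inputs in the declared domain: B2=T is never recorded -> dead
Answer: dead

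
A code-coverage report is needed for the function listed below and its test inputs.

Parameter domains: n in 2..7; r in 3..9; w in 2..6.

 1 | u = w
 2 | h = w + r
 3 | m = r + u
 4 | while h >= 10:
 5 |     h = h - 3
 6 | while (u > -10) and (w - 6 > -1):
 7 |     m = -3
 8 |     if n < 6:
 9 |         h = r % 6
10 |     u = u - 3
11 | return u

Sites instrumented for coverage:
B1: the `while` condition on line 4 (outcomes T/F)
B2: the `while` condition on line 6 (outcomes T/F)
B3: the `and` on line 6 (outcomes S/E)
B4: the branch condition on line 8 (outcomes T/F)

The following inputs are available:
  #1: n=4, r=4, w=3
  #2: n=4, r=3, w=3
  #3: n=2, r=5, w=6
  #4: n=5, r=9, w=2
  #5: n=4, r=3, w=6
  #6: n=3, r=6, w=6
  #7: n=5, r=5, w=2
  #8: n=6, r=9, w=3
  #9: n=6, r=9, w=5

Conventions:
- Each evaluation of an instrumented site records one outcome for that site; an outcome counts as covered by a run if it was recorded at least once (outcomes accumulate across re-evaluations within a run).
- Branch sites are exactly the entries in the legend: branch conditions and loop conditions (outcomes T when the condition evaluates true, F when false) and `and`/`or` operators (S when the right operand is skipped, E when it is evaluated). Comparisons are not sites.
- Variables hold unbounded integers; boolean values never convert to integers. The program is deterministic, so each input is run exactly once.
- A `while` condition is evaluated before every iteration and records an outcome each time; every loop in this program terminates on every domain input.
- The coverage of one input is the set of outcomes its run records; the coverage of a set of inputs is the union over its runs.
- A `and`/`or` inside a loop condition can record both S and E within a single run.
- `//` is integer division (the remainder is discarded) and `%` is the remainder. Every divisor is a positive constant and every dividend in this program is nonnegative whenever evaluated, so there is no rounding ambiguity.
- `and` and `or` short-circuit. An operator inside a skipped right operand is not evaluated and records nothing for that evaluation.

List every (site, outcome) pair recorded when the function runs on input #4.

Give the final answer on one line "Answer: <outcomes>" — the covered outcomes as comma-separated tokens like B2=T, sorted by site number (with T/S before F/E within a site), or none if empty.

Simulating input #4 (n=5, r=9, w=2) step by step:
  B1->T, B1->F, B3->E, B2->F
collecting distinct outcomes: B1=T, B1=F, B2=F, B3=E

Answer: B1=T, B1=F, B2=F, B3=E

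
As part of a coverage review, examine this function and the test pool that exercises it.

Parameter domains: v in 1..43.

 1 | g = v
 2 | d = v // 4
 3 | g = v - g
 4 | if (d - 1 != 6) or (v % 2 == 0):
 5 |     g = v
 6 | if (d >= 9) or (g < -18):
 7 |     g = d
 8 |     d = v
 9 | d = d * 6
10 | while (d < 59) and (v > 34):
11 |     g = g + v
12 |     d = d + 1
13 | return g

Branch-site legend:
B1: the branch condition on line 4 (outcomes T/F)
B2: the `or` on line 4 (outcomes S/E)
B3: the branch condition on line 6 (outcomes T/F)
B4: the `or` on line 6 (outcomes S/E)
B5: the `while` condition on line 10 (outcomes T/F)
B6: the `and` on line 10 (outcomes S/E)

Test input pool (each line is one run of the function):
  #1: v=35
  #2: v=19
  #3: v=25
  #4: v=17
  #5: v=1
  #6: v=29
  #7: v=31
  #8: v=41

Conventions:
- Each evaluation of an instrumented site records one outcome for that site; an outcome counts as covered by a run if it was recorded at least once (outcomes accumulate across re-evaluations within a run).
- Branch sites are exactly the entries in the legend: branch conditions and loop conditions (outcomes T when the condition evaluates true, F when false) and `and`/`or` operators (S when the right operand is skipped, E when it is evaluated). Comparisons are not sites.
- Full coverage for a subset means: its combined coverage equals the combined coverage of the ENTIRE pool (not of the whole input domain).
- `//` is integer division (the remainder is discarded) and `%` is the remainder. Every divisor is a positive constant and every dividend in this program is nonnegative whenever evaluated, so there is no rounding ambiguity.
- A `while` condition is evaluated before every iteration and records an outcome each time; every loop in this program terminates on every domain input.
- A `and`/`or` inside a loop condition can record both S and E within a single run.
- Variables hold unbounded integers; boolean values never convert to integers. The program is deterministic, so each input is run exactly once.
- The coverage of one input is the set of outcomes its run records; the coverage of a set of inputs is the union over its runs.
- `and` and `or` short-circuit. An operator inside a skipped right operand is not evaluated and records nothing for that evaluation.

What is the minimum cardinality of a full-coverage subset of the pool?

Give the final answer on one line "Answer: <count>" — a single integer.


#1 (v=35) -> B2->S, B1->T, B4->E, B3->F, B6->E, B5->T, B6->E, B5->T, B6->E, B5->T, B6->E, B5->T, B6->E, B5->T, ...; covered: B1=T, B2=S, B3=F, B4=E, B5=T, B5=F, B6=S, B6=E
#2 (v=19) -> B2->S, B1->T, B4->E, B3->F, B6->E, B5->F; covered: B1=T, B2=S, B3=F, B4=E, B5=F, B6=E
#3 (v=25) -> B2->S, B1->T, B4->E, B3->F, B6->E, B5->F; covered: B1=T, B2=S, B3=F, B4=E, B5=F, B6=E
#4 (v=17) -> B2->S, B1->T, B4->E, B3->F, B6->E, B5->F; covered: B1=T, B2=S, B3=F, B4=E, B5=F, B6=E
#5 (v=1) -> B2->S, B1->T, B4->E, B3->F, B6->E, B5->F; covered: B1=T, B2=S, B3=F, B4=E, B5=F, B6=E
#6 (v=29) -> B2->E, B1->F, B4->E, B3->F, B6->E, B5->F; covered: B1=F, B2=E, B3=F, B4=E, B5=F, B6=E
#7 (v=31) -> B2->E, B1->F, B4->E, B3->F, B6->E, B5->F; covered: B1=F, B2=E, B3=F, B4=E, B5=F, B6=E
#8 (v=41) -> B2->S, B1->T, B4->S, B3->T, B6->S, B5->F; covered: B1=T, B2=S, B3=T, B4=S, B5=F, B6=S
together the pool reaches 12 outcomes: B1=T, B1=F, B2=S, B2=E, B3=T, B3=F, B4=S, B4=E, B5=T, B5=F, B6=S, B6=E
no size-1 subset reaches all 12 outcomes (best union: 8/12)
no size-2 subset reaches all 12 outcomes (best union: 11/12)
size 3: inputs {1, 6, 8} cover all 12 outcomes, and no lexicographically smaller subset of this size does
Answer: 3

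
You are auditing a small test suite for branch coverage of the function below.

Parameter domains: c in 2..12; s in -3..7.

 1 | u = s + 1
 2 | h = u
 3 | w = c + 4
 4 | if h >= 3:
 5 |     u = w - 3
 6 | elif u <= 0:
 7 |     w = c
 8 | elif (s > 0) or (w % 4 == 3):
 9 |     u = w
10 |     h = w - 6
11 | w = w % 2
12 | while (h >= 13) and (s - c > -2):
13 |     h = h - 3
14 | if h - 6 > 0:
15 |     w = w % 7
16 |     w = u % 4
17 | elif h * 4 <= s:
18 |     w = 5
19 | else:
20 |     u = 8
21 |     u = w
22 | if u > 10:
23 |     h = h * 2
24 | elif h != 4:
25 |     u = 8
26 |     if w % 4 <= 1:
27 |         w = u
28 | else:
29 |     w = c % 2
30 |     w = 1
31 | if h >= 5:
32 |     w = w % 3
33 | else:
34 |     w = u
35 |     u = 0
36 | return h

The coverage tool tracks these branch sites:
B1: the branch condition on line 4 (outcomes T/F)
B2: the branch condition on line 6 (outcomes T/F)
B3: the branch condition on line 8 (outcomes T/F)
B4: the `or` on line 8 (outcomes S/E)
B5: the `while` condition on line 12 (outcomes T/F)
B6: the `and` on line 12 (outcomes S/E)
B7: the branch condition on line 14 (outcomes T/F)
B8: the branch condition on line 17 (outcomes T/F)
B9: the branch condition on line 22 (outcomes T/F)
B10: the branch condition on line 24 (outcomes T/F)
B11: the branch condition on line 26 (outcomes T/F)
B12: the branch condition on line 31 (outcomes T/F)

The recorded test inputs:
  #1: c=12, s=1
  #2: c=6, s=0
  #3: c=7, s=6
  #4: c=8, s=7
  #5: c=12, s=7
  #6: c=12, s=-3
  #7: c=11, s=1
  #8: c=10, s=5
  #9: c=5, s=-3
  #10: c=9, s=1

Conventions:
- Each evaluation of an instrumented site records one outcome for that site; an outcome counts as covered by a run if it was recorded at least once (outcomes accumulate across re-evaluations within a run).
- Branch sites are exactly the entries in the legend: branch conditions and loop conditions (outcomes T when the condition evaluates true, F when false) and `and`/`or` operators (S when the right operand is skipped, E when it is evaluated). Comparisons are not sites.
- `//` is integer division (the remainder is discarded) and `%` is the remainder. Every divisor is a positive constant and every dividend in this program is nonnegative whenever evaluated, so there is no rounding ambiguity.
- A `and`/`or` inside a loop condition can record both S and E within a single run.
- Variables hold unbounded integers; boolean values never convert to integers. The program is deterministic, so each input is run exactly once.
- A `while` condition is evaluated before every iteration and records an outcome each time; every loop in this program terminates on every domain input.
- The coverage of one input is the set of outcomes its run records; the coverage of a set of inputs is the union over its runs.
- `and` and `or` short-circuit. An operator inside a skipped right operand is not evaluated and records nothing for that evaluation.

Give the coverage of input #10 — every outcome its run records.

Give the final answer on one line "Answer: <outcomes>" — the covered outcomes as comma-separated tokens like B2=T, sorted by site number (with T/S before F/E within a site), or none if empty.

Running input #10 (c=9, s=1), event by event:
  B1->F, B2->F, B4->S, B3->T, B6->S, B5->F, B7->T, B9->T, B12->T
as a set, this run covers: B1=F, B2=F, B3=T, B4=S, B5=F, B6=S, B7=T, B9=T, B12=T

Answer: B1=F, B2=F, B3=T, B4=S, B5=F, B6=S, B7=T, B9=T, B12=T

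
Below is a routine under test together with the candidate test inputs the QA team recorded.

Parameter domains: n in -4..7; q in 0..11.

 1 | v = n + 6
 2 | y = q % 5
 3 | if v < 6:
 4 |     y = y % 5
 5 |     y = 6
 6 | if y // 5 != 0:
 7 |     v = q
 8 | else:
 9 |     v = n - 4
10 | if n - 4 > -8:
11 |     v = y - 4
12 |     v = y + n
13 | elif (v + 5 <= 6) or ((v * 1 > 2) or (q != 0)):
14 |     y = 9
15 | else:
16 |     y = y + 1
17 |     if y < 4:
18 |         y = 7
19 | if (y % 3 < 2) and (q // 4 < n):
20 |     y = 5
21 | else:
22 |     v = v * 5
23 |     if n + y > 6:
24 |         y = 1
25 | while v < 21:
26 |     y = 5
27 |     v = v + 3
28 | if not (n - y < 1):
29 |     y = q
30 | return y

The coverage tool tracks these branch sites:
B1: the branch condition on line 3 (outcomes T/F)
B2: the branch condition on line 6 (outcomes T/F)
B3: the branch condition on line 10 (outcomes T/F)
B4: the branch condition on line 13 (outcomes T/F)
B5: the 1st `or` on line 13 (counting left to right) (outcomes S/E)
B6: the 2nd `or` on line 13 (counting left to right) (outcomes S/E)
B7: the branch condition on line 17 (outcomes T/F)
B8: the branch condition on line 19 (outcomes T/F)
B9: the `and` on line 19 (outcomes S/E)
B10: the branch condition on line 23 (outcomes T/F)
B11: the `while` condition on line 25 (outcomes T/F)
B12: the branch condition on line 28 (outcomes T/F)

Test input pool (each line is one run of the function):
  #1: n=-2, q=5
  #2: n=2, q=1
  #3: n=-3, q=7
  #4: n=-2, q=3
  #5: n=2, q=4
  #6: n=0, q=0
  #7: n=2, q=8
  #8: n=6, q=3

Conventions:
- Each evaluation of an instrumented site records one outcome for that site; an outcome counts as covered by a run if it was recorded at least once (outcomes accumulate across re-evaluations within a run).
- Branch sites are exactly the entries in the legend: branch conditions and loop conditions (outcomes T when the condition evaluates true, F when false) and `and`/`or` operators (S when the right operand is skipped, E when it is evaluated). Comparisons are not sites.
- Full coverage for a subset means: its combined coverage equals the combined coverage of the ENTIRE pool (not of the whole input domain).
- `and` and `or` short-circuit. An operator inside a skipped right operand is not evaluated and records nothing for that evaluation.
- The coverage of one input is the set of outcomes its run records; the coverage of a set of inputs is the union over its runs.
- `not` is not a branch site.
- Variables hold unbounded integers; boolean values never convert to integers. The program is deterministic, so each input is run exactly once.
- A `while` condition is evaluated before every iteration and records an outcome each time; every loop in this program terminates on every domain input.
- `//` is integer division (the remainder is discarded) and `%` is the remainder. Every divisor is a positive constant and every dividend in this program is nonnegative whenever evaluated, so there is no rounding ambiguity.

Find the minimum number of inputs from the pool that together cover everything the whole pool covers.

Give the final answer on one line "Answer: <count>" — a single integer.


run #1 (n=-2, q=5) runs B1->T, B2->T, B3->T, B9->E, B8->F, B10->F, B11->T, B11->F, B12->F; records B1=T, B2=T, B3=T, B8=F, B9=E, B10=F, B11=T, B11=F, B12=F
run #2 (n=2, q=1) runs B1->F, B2->F, B3->T, B9->E, B8->T, B11->T, B11->T, B11->T, B11->T, B11->T, B11->T, B11->F, B12->F; records B1=F, B2=F, B3=T, B8=T, B9=E, B11=T, B11=F, B12=F
run #3 (n=-3, q=7) runs B1->T, B2->T, B3->T, B9->E, B8->F, B10->F, B11->T, B11->T, B11->F, B12->F; records B1=T, B2=T, B3=T, B8=F, B9=E, B10=F, B11=T, B11=F, B12=F
run #4 (n=-2, q=3) runs B1->T, B2->T, B3->T, B9->E, B8->F, B10->F, B11->T, B11->F, B12->F; records B1=T, B2=T, B3=T, B8=F, B9=E, B10=F, B11=T, B11=F, B12=F
run #5 (n=2, q=4) runs B1->F, B2->F, B3->T, B9->E, B8->T, B11->T, B11->T, B11->T, B11->T, B11->T, B11->F, B12->F; records B1=F, B2=F, B3=T, B8=T, B9=E, B11=T, B11=F, B12=F
run #6 (n=0, q=0) runs B1->F, B2->F, B3->T, B9->E, B8->F, B10->F, B11->T, B11->T, B11->T, B11->T, B11->T, B11->T, B11->T, B11->F, ...; records B1=F, B2=F, B3=T, B8=F, B9=E, B10=F, B11=T, B11=F, B12=F
run #7 (n=2, q=8) runs B1->F, B2->F, B3->T, B9->E, B8->F, B10->F, B11->F, B12->F; records B1=F, B2=F, B3=T, B8=F, B9=E, B10=F, B11=F, B12=F
run #8 (n=6, q=3) runs B1->F, B2->F, B3->T, B9->E, B8->T, B11->T, B11->T, B11->T, B11->T, B11->F, B12->T; records B1=F, B2=F, B3=T, B8=T, B9=E, B11=T, B11=F, B12=T
pool-wide coverage (13 outcomes): B1=T, B1=F, B2=T, B2=F, B3=T, B8=T, B8=F, B9=E, B10=F, B11=T, B11=F, B12=T, B12=F
every size-1 subset falls short of the 13 outcomes (best: 9/13)
inputs {1, 8} (size 2) cover everything; no size-2 subset with a lexicographically smaller index list covers all 13
Answer: 2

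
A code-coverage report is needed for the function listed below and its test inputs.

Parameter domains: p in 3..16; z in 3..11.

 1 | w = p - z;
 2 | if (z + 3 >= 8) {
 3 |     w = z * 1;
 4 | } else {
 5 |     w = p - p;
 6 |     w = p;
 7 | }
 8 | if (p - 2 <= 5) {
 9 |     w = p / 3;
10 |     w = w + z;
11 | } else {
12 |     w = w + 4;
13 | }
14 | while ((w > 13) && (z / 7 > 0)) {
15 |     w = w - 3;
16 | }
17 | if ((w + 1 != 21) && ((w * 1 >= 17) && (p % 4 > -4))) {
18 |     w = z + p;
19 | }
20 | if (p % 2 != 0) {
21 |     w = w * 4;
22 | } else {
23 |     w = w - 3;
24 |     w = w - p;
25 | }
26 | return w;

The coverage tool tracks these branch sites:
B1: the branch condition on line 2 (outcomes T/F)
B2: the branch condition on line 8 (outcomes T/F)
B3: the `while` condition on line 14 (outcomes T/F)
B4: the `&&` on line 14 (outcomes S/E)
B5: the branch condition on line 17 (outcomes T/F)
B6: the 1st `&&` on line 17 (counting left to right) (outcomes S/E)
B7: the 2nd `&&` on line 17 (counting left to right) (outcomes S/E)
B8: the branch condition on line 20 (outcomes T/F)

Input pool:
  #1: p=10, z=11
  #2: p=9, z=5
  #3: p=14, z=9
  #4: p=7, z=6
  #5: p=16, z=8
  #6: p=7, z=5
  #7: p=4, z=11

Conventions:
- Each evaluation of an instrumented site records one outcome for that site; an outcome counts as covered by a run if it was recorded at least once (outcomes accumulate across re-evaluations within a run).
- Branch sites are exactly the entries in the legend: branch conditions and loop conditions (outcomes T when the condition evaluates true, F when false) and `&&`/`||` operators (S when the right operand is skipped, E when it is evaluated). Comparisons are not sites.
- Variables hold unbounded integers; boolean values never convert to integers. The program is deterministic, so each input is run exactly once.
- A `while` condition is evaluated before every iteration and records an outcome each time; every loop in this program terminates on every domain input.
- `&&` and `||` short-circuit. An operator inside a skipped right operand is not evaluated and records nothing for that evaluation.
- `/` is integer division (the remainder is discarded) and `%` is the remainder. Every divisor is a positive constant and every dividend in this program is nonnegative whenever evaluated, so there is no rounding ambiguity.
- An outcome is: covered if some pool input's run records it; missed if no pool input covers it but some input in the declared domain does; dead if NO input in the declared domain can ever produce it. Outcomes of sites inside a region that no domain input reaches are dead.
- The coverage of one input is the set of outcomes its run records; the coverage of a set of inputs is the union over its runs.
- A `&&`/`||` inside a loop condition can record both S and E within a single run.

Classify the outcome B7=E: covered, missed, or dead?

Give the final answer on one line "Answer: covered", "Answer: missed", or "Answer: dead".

no pool input records B7=E
but domain input (p=13, z=3) does record it -> reachable, so missed

Answer: missed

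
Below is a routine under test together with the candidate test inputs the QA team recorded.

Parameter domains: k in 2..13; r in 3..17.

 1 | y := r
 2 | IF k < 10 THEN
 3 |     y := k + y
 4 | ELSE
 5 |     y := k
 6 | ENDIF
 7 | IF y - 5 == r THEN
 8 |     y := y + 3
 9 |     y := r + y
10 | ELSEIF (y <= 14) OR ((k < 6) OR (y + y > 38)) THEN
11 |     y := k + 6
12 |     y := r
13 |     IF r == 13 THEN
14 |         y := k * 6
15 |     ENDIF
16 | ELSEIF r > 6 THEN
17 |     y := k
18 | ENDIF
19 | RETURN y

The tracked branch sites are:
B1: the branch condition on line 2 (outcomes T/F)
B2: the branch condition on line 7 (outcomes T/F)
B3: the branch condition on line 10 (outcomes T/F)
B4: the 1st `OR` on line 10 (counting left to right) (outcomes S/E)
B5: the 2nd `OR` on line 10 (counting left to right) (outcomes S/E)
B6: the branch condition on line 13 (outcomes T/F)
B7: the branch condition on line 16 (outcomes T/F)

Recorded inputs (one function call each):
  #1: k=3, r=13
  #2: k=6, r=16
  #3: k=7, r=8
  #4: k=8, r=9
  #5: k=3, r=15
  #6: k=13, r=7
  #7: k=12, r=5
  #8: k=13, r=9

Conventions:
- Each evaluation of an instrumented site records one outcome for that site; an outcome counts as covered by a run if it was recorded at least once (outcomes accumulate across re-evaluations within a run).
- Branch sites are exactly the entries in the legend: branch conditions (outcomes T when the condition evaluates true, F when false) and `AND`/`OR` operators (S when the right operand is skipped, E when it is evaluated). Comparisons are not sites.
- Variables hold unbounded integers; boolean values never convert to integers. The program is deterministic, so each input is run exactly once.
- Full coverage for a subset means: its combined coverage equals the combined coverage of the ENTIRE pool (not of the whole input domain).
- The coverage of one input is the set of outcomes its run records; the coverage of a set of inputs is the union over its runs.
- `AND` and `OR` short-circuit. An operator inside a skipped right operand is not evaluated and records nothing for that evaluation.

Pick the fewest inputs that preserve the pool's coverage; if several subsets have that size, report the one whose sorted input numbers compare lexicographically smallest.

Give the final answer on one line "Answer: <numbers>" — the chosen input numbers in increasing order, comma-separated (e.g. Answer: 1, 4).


test 1 (k=3, r=13) fires B1->T, B2->F, B4->E, B5->S, B3->T, B6->T; hits B1=T, B2=F, B3=T, B4=E, B5=S, B6=T
test 2 (k=6, r=16) fires B1->T, B2->F, B4->E, B5->E, B3->T, B6->F; hits B1=T, B2=F, B3=T, B4=E, B5=E, B6=F
test 3 (k=7, r=8) fires B1->T, B2->F, B4->E, B5->E, B3->F, B7->T; hits B1=T, B2=F, B3=F, B4=E, B5=E, B7=T
test 4 (k=8, r=9) fires B1->T, B2->F, B4->E, B5->E, B3->F, B7->T; hits B1=T, B2=F, B3=F, B4=E, B5=E, B7=T
test 5 (k=3, r=15) fires B1->T, B2->F, B4->E, B5->S, B3->T, B6->F; hits B1=T, B2=F, B3=T, B4=E, B5=S, B6=F
test 6 (k=13, r=7) fires B1->F, B2->F, B4->S, B3->T, B6->F; hits B1=F, B2=F, B3=T, B4=S, B6=F
test 7 (k=12, r=5) fires B1->F, B2->F, B4->S, B3->T, B6->F; hits B1=F, B2=F, B3=T, B4=S, B6=F
test 8 (k=13, r=9) fires B1->F, B2->F, B4->S, B3->T, B6->F; hits B1=F, B2=F, B3=T, B4=S, B6=F
pool-wide coverage (12 outcomes): B1=T, B1=F, B2=F, B3=T, B3=F, B4=S, B4=E, B5=S, B5=E, B6=T, B6=F, B7=T
checked all size-1 subsets: none covers 12 outcomes (max 6/12)
checked all size-2 subsets: none covers 12 outcomes (max 10/12)
size 3: inputs {1, 3, 6} cover all 12 outcomes, and no lexicographically smaller subset of this size does
Answer: 1, 3, 6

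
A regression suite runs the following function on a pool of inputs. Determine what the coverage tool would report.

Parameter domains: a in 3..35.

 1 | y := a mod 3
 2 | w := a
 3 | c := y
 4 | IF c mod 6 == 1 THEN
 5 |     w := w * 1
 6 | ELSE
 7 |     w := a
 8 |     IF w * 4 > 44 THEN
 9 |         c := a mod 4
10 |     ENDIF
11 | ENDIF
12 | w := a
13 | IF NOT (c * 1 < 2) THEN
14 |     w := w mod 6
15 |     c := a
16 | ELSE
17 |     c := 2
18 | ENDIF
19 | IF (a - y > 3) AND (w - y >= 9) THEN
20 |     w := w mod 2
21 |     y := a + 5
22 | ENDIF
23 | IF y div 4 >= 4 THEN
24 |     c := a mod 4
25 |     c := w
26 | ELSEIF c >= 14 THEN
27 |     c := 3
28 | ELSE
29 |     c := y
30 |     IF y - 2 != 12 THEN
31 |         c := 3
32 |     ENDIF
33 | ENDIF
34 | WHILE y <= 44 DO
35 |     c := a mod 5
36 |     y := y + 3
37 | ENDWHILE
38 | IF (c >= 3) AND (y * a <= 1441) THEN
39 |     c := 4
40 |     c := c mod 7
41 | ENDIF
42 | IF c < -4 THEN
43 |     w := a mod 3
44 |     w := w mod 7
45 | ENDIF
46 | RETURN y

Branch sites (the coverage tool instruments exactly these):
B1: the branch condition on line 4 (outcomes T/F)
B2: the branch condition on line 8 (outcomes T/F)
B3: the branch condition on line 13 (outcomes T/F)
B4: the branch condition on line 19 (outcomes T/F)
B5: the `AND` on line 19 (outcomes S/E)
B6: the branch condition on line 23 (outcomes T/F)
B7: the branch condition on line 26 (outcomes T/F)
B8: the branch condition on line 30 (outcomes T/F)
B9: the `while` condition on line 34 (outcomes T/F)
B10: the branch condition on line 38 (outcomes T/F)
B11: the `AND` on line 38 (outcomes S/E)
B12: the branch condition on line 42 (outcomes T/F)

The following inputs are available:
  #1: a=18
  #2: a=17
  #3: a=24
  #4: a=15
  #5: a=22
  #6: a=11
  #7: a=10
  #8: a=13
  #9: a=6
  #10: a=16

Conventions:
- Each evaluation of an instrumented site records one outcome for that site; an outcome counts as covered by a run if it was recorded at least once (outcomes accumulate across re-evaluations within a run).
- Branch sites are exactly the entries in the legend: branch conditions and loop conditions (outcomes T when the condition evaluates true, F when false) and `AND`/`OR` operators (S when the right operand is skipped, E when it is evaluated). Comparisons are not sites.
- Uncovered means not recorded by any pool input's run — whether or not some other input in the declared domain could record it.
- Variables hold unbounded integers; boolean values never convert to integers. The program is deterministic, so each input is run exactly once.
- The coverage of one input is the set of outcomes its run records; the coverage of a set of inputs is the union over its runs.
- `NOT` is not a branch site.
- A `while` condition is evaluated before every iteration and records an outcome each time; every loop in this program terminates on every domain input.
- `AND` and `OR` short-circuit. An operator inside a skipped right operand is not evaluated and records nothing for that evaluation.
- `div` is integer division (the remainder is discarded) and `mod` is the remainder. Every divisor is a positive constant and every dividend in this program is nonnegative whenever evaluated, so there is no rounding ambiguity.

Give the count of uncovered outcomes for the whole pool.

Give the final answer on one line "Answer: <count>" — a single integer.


input #1 (a=18): covers B1=F, B2=T, B3=T, B4=F, B5=E, B6=F, B7=T, B9=T, B9=F, B10=T, B11=E, B12=F
input #2 (a=17): covers B1=F, B2=T, B3=F, B4=T, B5=E, B6=T, B9=T, B9=F, B10=F, B11=S, B12=F
input #3 (a=24): covers B1=F, B2=T, B3=F, B4=T, B5=E, B6=T, B9=T, B9=F, B10=T, B11=E, B12=F
input #4 (a=15): covers B1=F, B2=T, B3=T, B4=F, B5=E, B6=F, B7=T, B9=T, B9=F, B10=F, B11=S, B12=F
input #5 (a=22): covers B1=T, B3=F, B4=T, B5=E, B6=T, B9=T, B9=F, B10=F, B11=S, B12=F
input #6 (a=11): covers B1=F, B2=F, B3=T, B4=F, B5=E, B6=F, B7=F, B8=T, B9=T, B9=F, B10=F, B11=S, B12=F
input #7 (a=10): covers B1=T, B3=F, B4=T, B5=E, B6=F, B7=F, B8=T, B9=T, B9=F, B10=F, B11=S, B12=F
input #8 (a=13): covers B1=T, B3=F, B4=T, B5=E, B6=T, B9=T, B9=F, B10=T, B11=E, B12=F
input #9 (a=6): covers B1=F, B2=F, B3=F, B4=F, B5=E, B6=F, B7=F, B8=T, B9=T, B9=F, B10=F, B11=S, B12=F
input #10 (a=16): covers B1=T, B3=F, B4=T, B5=E, B6=T, B9=T, B9=F, B10=F, B11=S, B12=F
union over the pool: B1=T, B1=F, B2=T, B2=F, B3=T, B3=F, B4=T, B4=F, B5=E, B6=T, B6=F, B7=T, B7=F, B8=T, B9=T, B9=F, B10=T, B10=F, B11=S, B11=E, B12=F
uncovered (3 of 24): B5=S, B8=F, B12=T
Answer: 3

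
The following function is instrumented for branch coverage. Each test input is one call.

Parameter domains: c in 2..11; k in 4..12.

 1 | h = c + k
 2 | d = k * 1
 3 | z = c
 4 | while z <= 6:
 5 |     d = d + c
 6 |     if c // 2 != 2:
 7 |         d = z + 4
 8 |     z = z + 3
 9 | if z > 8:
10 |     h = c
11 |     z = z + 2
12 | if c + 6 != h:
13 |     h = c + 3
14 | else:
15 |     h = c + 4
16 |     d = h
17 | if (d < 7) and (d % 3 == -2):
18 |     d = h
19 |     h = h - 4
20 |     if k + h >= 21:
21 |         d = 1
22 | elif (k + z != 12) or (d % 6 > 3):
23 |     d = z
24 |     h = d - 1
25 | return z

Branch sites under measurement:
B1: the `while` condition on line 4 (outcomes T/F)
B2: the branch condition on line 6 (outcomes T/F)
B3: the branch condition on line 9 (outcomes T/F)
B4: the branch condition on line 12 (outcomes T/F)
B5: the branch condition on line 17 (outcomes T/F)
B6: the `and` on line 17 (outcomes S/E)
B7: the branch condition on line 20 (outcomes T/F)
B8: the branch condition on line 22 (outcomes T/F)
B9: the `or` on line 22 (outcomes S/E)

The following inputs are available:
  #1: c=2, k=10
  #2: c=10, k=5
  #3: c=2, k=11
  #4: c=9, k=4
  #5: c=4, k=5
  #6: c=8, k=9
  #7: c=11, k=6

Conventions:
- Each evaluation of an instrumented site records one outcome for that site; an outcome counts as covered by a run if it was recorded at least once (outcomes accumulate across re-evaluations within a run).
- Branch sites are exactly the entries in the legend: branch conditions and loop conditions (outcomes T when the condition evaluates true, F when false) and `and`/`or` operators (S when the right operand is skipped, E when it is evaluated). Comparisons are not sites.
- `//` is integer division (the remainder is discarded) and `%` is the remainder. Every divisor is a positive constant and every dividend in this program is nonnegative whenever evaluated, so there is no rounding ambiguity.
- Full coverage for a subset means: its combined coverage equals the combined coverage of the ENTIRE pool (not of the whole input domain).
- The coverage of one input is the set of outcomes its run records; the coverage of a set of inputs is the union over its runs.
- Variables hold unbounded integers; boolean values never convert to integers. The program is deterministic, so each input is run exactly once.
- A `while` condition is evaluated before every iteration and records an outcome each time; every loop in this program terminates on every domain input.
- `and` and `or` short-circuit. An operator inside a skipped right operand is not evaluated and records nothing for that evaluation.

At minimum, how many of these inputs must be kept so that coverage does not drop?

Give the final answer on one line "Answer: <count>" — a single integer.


run #1 (c=2, k=10) runs B1->T, B2->T, B1->T, B2->T, B1->F, B3->F, B4->T, B6->S, B5->F, B9->S, B8->T; records B1=T, B1=F, B2=T, B3=F, B4=T, B5=F, B6=S, B8=T, B9=S
run #2 (c=10, k=5) runs B1->F, B3->T, B4->T, B6->E, B5->F, B9->S, B8->T; records B1=F, B3=T, B4=T, B5=F, B6=E, B8=T, B9=S
run #3 (c=2, k=11) runs B1->T, B2->T, B1->T, B2->T, B1->F, B3->F, B4->T, B6->S, B5->F, B9->S, B8->T; records B1=T, B1=F, B2=T, B3=F, B4=T, B5=F, B6=S, B8=T, B9=S
run #4 (c=9, k=4) runs B1->F, B3->T, B4->T, B6->E, B5->F, B9->S, B8->T; records B1=F, B3=T, B4=T, B5=F, B6=E, B8=T, B9=S
run #5 (c=4, k=5) runs B1->T, B2->F, B1->F, B3->F, B4->T, B6->S, B5->F, B9->E, B8->F; records B1=T, B1=F, B2=F, B3=F, B4=T, B5=F, B6=S, B8=F, B9=E
run #6 (c=8, k=9) runs B1->F, B3->F, B4->T, B6->S, B5->F, B9->S, B8->T; records B1=F, B3=F, B4=T, B5=F, B6=S, B8=T, B9=S
run #7 (c=11, k=6) runs B1->F, B3->T, B4->T, B6->E, B5->F, B9->S, B8->T; records B1=F, B3=T, B4=T, B5=F, B6=E, B8=T, B9=S
together the pool reaches 14 outcomes: B1=T, B1=F, B2=T, B2=F, B3=T, B3=F, B4=T, B5=F, B6=S, B6=E, B8=T, B8=F, B9=S, B9=E
size 1 is not enough: best union over all size-1 subsets is 9/14
size 2 is not enough: best union over all size-2 subsets is 13/14
inputs {1, 2, 5} (size 3) cover everything; no size-3 subset with a lexicographically smaller index list covers all 14
Answer: 3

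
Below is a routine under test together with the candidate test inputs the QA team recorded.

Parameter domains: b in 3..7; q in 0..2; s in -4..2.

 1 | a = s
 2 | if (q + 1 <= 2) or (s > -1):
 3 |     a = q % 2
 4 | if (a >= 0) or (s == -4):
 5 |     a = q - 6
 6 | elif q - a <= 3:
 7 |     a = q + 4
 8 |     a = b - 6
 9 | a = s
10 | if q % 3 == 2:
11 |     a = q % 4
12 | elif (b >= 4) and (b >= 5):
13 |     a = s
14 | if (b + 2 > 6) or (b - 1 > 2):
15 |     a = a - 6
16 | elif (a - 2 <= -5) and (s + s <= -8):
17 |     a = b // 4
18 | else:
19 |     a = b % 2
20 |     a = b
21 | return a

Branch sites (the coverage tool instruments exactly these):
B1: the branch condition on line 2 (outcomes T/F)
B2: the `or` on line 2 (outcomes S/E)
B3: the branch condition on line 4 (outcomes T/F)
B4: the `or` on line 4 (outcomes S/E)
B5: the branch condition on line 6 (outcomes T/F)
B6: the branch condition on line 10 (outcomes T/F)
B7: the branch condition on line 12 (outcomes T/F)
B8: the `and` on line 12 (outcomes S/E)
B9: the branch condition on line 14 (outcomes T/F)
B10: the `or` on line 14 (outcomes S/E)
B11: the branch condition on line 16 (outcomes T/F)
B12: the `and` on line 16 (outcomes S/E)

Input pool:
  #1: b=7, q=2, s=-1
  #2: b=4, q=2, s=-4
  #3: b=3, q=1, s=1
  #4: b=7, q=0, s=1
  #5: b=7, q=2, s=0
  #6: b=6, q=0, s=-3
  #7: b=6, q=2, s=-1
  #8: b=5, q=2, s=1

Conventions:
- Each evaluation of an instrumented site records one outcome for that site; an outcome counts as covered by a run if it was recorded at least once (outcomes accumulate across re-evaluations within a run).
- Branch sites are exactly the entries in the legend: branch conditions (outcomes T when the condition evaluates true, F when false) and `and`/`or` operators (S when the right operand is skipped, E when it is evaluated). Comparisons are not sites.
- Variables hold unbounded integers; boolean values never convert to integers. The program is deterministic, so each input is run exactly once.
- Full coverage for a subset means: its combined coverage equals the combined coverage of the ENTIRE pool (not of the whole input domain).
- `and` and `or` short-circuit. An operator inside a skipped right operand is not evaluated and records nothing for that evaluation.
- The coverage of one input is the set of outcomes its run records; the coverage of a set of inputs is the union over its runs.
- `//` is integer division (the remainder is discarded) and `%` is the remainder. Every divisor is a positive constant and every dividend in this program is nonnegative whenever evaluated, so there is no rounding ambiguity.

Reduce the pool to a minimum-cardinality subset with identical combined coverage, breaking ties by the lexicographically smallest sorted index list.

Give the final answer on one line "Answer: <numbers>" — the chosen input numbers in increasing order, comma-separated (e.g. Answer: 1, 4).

input #1 (b=7, q=2, s=-1): covers B1=F, B2=E, B3=F, B4=E, B5=T, B6=T, B9=T, B10=S
input #2 (b=4, q=2, s=-4): covers B1=F, B2=E, B3=T, B4=E, B6=T, B9=T, B10=E
input #3 (b=3, q=1, s=1): covers B1=T, B2=S, B3=T, B4=S, B6=F, B7=F, B8=S, B9=F, B10=E, B11=F, B12=S
input #4 (b=7, q=0, s=1): covers B1=T, B2=S, B3=T, B4=S, B6=F, B7=T, B8=E, B9=T, B10=S
input #5 (b=7, q=2, s=0): covers B1=T, B2=E, B3=T, B4=S, B6=T, B9=T, B10=S
input #6 (b=6, q=0, s=-3): covers B1=T, B2=S, B3=T, B4=S, B6=F, B7=T, B8=E, B9=T, B10=S
input #7 (b=6, q=2, s=-1): covers B1=F, B2=E, B3=F, B4=E, B5=T, B6=T, B9=T, B10=S
input #8 (b=5, q=2, s=1): covers B1=T, B2=E, B3=T, B4=S, B6=T, B9=T, B10=S
union over all inputs: B1=T, B1=F, B2=S, B2=E, B3=T, B3=F, B4=S, B4=E, B5=T, B6=T, B6=F, B7=T, B7=F, B8=S, B8=E, B9=T, B9=F, B10=S, B10=E, B11=F, B12=S (21 outcomes)
checked all size-1 subsets: none covers 21 outcomes (max 11/21)
checked all size-2 subsets: none covers 21 outcomes (max 19/21)
size 3: inputs {1, 3, 4} cover all 21 outcomes, and no lexicographically smaller subset of this size does

Answer: 1, 3, 4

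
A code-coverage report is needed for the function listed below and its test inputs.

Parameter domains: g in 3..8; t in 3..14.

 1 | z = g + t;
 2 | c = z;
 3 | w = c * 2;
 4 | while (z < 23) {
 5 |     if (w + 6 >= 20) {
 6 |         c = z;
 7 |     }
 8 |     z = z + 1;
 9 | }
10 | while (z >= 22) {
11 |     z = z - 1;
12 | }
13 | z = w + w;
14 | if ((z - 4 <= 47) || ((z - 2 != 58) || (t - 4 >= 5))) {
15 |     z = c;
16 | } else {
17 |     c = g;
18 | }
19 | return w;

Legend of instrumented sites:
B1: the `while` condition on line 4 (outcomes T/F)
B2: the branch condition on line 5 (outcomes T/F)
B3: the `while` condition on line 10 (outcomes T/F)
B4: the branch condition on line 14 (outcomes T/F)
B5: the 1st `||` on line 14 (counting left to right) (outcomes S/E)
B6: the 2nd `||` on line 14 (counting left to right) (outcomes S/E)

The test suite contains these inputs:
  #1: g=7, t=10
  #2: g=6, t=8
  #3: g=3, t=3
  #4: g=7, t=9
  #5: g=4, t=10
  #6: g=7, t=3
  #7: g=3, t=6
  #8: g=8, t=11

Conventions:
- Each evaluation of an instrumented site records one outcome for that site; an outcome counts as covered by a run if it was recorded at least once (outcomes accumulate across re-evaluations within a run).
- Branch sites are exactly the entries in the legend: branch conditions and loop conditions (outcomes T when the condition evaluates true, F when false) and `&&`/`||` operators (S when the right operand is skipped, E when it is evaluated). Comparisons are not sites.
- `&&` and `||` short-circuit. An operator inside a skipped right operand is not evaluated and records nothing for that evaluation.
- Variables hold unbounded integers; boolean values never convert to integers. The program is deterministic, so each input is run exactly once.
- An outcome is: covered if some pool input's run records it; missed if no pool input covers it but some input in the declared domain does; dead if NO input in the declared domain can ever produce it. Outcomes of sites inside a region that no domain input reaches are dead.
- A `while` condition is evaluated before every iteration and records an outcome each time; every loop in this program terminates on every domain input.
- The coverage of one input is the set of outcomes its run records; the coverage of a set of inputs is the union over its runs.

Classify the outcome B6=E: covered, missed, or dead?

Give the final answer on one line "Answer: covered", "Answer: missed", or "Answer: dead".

no pool input records B6=E
but domain input (g=3, t=12) does record it -> reachable, so missed

Answer: missed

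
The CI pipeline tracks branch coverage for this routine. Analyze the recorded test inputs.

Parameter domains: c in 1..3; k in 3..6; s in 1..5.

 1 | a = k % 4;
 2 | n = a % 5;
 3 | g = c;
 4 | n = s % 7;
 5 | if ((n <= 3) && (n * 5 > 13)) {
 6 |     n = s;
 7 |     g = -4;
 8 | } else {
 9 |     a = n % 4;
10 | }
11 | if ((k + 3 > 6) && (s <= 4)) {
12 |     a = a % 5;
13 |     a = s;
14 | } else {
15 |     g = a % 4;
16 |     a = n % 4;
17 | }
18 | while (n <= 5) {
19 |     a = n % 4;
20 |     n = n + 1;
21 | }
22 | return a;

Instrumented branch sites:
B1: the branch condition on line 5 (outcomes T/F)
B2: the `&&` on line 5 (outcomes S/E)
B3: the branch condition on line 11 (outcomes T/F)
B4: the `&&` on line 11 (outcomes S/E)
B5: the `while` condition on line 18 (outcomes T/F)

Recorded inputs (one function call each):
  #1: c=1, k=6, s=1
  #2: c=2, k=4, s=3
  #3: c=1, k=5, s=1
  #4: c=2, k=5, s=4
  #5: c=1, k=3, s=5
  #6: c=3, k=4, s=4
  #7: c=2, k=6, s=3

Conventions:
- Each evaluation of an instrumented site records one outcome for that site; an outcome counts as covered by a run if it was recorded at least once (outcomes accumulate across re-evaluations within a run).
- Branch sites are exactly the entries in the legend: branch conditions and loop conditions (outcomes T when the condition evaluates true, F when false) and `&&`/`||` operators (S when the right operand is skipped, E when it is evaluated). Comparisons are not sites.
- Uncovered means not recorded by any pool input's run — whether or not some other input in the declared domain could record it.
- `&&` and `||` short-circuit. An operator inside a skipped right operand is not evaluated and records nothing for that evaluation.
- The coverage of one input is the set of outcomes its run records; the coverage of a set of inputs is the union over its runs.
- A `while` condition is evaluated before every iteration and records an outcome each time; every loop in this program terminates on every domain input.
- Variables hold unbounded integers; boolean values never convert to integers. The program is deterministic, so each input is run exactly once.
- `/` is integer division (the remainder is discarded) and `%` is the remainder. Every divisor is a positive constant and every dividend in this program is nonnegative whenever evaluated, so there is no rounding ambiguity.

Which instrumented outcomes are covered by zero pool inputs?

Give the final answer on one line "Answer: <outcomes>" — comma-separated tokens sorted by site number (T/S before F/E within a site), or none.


input #1 (c=1, k=6, s=1): events B2->E, B1->F, B4->E, B3->T, B5->T, B5->T, B5->T, B5->T, B5->T, B5->F; covers B1=F, B2=E, B3=T, B4=E, B5=T, B5=F
input #2 (c=2, k=4, s=3): events B2->E, B1->T, B4->E, B3->T, B5->T, B5->T, B5->T, B5->F; covers B1=T, B2=E, B3=T, B4=E, B5=T, B5=F
input #3 (c=1, k=5, s=1): events B2->E, B1->F, B4->E, B3->T, B5->T, B5->T, B5->T, B5->T, B5->T, B5->F; covers B1=F, B2=E, B3=T, B4=E, B5=T, B5=F
input #4 (c=2, k=5, s=4): events B2->S, B1->F, B4->E, B3->T, B5->T, B5->T, B5->F; covers B1=F, B2=S, B3=T, B4=E, B5=T, B5=F
input #5 (c=1, k=3, s=5): events B2->S, B1->F, B4->S, B3->F, B5->T, B5->F; covers B1=F, B2=S, B3=F, B4=S, B5=T, B5=F
input #6 (c=3, k=4, s=4): events B2->S, B1->F, B4->E, B3->T, B5->T, B5->T, B5->F; covers B1=F, B2=S, B3=T, B4=E, B5=T, B5=F
input #7 (c=2, k=6, s=3): events B2->E, B1->T, B4->E, B3->T, B5->T, B5->T, B5->T, B5->F; covers B1=T, B2=E, B3=T, B4=E, B5=T, B5=F
union over the pool: B1=T, B1=F, B2=S, B2=E, B3=T, B3=F, B4=S, B4=E, B5=T, B5=F
uncovered (0 of 10): none
Answer: none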